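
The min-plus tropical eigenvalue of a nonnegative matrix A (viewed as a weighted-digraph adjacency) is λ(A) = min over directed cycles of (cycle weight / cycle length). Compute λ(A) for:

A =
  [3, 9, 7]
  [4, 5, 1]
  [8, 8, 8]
λ(A) = 3

Enumerate directed cycles and compute their means (weight / length). Sample:
  cycle 0 → 0: weight = 3, length = 1, mean = 3/1 ≈ 3.000
  cycle 1 → 1: weight = 5, length = 1, mean = 5/1 ≈ 5.000
  cycle 2 → 2: weight = 8, length = 1, mean = 8/1 ≈ 8.000
  cycle 0 → 1 → 0: weight = 13, length = 2, mean = 13/2 ≈ 6.500
  cycle 0 → 2 → 0: weight = 15, length = 2, mean = 15/2 ≈ 7.500
  cycle 1 → 0 → 1: weight = 13, length = 2, mean = 13/2 ≈ 6.500
Minimum mean = 3.000, attained e.g. along the cycle 0 → 0 with weight 3 and length 1. So λ(A) = 3/1 = 3.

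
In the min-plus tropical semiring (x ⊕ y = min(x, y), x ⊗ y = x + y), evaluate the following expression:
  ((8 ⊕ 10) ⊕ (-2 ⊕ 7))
((8 ⊕ 10) ⊕ (-2 ⊕ 7)) = -2

Expand innermost to outermost. Recall ⊕ takes the minimum of its arguments and ⊗ takes their sum. Working out the expression ((8 ⊕ 10) ⊕ (-2 ⊕ 7)) gives -2.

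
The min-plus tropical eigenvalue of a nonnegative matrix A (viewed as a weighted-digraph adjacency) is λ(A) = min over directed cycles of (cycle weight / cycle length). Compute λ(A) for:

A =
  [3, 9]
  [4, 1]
λ(A) = 1

Enumerate directed cycles and compute their means (weight / length). Sample:
  cycle 0 → 0: weight = 3, length = 1, mean = 3/1 ≈ 3.000
  cycle 1 → 1: weight = 1, length = 1, mean = 1/1 ≈ 1.000
  cycle 0 → 1 → 0: weight = 13, length = 2, mean = 13/2 ≈ 6.500
  cycle 1 → 0 → 1: weight = 13, length = 2, mean = 13/2 ≈ 6.500
Minimum mean = 1.000, attained e.g. along the cycle 1 → 1 with weight 1 and length 1. So λ(A) = 1/1 = 1.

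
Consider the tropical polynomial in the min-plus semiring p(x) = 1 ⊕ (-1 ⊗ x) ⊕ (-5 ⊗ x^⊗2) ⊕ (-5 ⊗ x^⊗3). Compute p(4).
p(4) = 1

A tropical monomial a ⊗ x^⊗i evaluates to a + i · x. Evaluating each term at x = 4:
  Term 0 contributes 1 + 0 · 4 = 1
  Term 1 contributes -1 + 1 · 4 = 3
  Term 2 contributes -5 + 2 · 4 = 3
  Term 3 contributes -5 + 3 · 4 = 7
p(4) = ⊕ of these = min[1, 3, 3, 7] = 1.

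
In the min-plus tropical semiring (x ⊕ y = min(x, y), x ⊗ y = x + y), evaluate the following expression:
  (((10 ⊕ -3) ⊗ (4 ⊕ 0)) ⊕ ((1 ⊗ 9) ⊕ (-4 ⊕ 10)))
(((10 ⊕ -3) ⊗ (4 ⊕ 0)) ⊕ ((1 ⊗ 9) ⊕ (-4 ⊕ 10))) = -4

Expand innermost to outermost. Recall ⊕ takes the minimum of its arguments and ⊗ takes their sum. Working out the expression (((10 ⊕ -3) ⊗ (4 ⊕ 0)) ⊕ ((1 ⊗ 9) ⊕ (-4 ⊕ 10))) gives -4.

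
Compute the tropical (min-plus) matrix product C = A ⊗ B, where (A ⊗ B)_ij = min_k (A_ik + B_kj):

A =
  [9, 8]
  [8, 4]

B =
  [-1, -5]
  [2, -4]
A ⊗ B =
  [8, 4]
  [6, 0]

Apply the min-plus product entry-by-entry:
  C[0][0] = min over k of (A[0][0] + B[0][0] = 9 + -1 = 8, A[0][1] + B[1][0] = 8 + 2 = 10) = 8 (attained at k = 0)
  C[0][1] = min over k of (A[0][0] + B[0][1] = 9 + -5 = 4, A[0][1] + B[1][1] = 8 + -4 = 4) = 4 (attained at k = 0)
  C[1][0] = min over k of (A[1][0] + B[0][0] = 8 + -1 = 7, A[1][1] + B[1][0] = 4 + 2 = 6) = 6 (attained at k = 1)
  C[1][1] = min over k of (A[1][0] + B[0][1] = 8 + -5 = 3, A[1][1] + B[1][1] = 4 + -4 = 0) = 0 (attained at k = 1)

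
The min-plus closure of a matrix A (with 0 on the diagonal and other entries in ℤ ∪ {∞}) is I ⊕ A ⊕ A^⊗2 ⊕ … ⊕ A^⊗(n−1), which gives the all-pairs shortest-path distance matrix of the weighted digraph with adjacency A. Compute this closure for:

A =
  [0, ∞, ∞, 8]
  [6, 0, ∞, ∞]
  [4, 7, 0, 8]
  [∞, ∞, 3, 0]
Closure =
  [0, 18, 11, 8]
  [6, 0, 17, 14]
  [4, 7, 0, 8]
  [7, 10, 3, 0]

This is the Floyd-Warshall all-pairs shortest-path computation. For each intermediate vertex k = 0, 1, …, 3, update dist[i][j] ← min(dist[i][j], dist[i][k] + dist[k][j]). The final matrix gives, for each (i, j), the minimum total weight of any directed path from i to j (possibly empty when i = j).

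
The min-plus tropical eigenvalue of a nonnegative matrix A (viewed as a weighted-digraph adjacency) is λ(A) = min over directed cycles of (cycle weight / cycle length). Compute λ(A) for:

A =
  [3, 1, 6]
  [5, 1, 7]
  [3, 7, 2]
λ(A) = 1

Enumerate directed cycles and compute their means (weight / length). Sample:
  cycle 0 → 0: weight = 3, length = 1, mean = 3/1 ≈ 3.000
  cycle 1 → 1: weight = 1, length = 1, mean = 1/1 ≈ 1.000
  cycle 2 → 2: weight = 2, length = 1, mean = 2/1 ≈ 2.000
  cycle 0 → 1 → 0: weight = 6, length = 2, mean = 6/2 ≈ 3.000
  cycle 0 → 2 → 0: weight = 9, length = 2, mean = 9/2 ≈ 4.500
  cycle 1 → 0 → 1: weight = 6, length = 2, mean = 6/2 ≈ 3.000
Minimum mean = 1.000, attained e.g. along the cycle 1 → 1 with weight 1 and length 1. So λ(A) = 1/1 = 1.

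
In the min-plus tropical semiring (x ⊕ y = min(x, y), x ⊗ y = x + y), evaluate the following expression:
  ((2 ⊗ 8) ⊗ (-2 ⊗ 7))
((2 ⊗ 8) ⊗ (-2 ⊗ 7)) = 15

Expand innermost to outermost. Recall ⊕ takes the minimum of its arguments and ⊗ takes their sum. Working out the expression ((2 ⊗ 8) ⊗ (-2 ⊗ 7)) gives 15.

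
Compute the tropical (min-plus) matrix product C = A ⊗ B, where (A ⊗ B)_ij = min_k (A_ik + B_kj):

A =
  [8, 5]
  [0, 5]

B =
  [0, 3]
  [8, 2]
A ⊗ B =
  [8, 7]
  [0, 3]

Apply the min-plus product entry-by-entry:
  C[0][0] = min over k of (A[0][0] + B[0][0] = 8 + 0 = 8, A[0][1] + B[1][0] = 5 + 8 = 13) = 8 (attained at k = 0)
  C[0][1] = min over k of (A[0][0] + B[0][1] = 8 + 3 = 11, A[0][1] + B[1][1] = 5 + 2 = 7) = 7 (attained at k = 1)
  C[1][0] = min over k of (A[1][0] + B[0][0] = 0 + 0 = 0, A[1][1] + B[1][0] = 5 + 8 = 13) = 0 (attained at k = 0)
  C[1][1] = min over k of (A[1][0] + B[0][1] = 0 + 3 = 3, A[1][1] + B[1][1] = 5 + 2 = 7) = 3 (attained at k = 0)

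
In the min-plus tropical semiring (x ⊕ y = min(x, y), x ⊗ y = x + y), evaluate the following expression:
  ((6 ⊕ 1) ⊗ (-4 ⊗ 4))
((6 ⊕ 1) ⊗ (-4 ⊗ 4)) = 1

Expand innermost to outermost. Recall ⊕ takes the minimum of its arguments and ⊗ takes their sum. Working out the expression ((6 ⊕ 1) ⊗ (-4 ⊗ 4)) gives 1.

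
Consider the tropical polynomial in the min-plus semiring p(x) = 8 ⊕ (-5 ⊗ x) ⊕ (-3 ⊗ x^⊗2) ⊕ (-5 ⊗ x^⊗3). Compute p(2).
p(2) = -3

A tropical monomial a ⊗ x^⊗i evaluates to a + i · x. Evaluating each term at x = 2:
  Term 0 contributes 8 + 0 · 2 = 8
  Term 1 contributes -5 + 1 · 2 = -3
  Term 2 contributes -3 + 2 · 2 = 1
  Term 3 contributes -5 + 3 · 2 = 1
p(2) = ⊕ of these = min[8, -3, 1, 1] = -3.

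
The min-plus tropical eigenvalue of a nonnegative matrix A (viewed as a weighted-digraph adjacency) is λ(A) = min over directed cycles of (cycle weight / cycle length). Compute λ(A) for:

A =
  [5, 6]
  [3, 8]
λ(A) = 9/2

Enumerate directed cycles and compute their means (weight / length). Sample:
  cycle 0 → 0: weight = 5, length = 1, mean = 5/1 ≈ 5.000
  cycle 1 → 1: weight = 8, length = 1, mean = 8/1 ≈ 8.000
  cycle 0 → 1 → 0: weight = 9, length = 2, mean = 9/2 ≈ 4.500
  cycle 1 → 0 → 1: weight = 9, length = 2, mean = 9/2 ≈ 4.500
Minimum mean = 4.500, attained e.g. along the cycle 0 → 1 → 0 with weight 9 and length 2. So λ(A) = 9/2 = 9/2.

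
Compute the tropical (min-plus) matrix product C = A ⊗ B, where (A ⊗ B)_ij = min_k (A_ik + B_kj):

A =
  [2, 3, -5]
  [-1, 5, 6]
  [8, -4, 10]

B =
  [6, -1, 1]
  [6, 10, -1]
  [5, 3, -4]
A ⊗ B =
  [0, -2, -9]
  [5, -2, 0]
  [2, 6, -5]

Apply the min-plus product entry-by-entry:
  C[0][0] = min over k of (A[0][0] + B[0][0] = 2 + 6 = 8, A[0][1] + B[1][0] = 3 + 6 = 9, A[0][2] + B[2][0] = -5 + 5 = 0) = 0 (attained at k = 2)
  C[0][1] = min over k of (A[0][0] + B[0][1] = 2 + -1 = 1, A[0][1] + B[1][1] = 3 + 10 = 13, A[0][2] + B[2][1] = -5 + 3 = -2) = -2 (attained at k = 2)
  C[0][2] = min over k of (A[0][0] + B[0][2] = 2 + 1 = 3, A[0][1] + B[1][2] = 3 + -1 = 2, A[0][2] + B[2][2] = -5 + -4 = -9) = -9 (attained at k = 2)
  C[1][0] = min over k of (A[1][0] + B[0][0] = -1 + 6 = 5, A[1][1] + B[1][0] = 5 + 6 = 11, A[1][2] + B[2][0] = 6 + 5 = 11) = 5 (attained at k = 0)
  C[1][1] = min over k of (A[1][0] + B[0][1] = -1 + -1 = -2, A[1][1] + B[1][1] = 5 + 10 = 15, A[1][2] + B[2][1] = 6 + 3 = 9) = -2 (attained at k = 0)
  C[1][2] = min over k of (A[1][0] + B[0][2] = -1 + 1 = 0, A[1][1] + B[1][2] = 5 + -1 = 4, A[1][2] + B[2][2] = 6 + -4 = 2) = 0 (attained at k = 0)
  C[2][0] = min over k of (A[2][0] + B[0][0] = 8 + 6 = 14, A[2][1] + B[1][0] = -4 + 6 = 2, A[2][2] + B[2][0] = 10 + 5 = 15) = 2 (attained at k = 1)
  C[2][1] = min over k of (A[2][0] + B[0][1] = 8 + -1 = 7, A[2][1] + B[1][1] = -4 + 10 = 6, A[2][2] + B[2][1] = 10 + 3 = 13) = 6 (attained at k = 1)
  C[2][2] = min over k of (A[2][0] + B[0][2] = 8 + 1 = 9, A[2][1] + B[1][2] = -4 + -1 = -5, A[2][2] + B[2][2] = 10 + -4 = 6) = -5 (attained at k = 1)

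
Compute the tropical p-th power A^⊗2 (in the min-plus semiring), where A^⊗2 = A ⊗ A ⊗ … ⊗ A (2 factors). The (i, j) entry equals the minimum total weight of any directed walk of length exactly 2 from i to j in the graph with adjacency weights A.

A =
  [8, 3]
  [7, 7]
A^⊗2 =
  [10, 10]
  [14, 10]

Each entry (A^⊗2)_ij equals the minimum over all length-2 walks i = v_0 → v_1 → … → v_2 = j of Σ_t A[v_t][v_{t+1}]. For example, for (i, j) = (0, 1) we minimise over 2 possible intermediate vertex sequences; the minimum is 10, attained along the walk 0 → 1 → 1.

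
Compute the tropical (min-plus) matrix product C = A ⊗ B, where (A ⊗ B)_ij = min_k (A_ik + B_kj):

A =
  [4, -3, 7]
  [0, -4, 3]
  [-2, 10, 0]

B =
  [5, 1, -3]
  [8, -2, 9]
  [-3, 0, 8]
A ⊗ B =
  [4, -5, 1]
  [0, -6, -3]
  [-3, -1, -5]

Apply the min-plus product entry-by-entry:
  C[0][0] = min over k of (A[0][0] + B[0][0] = 4 + 5 = 9, A[0][1] + B[1][0] = -3 + 8 = 5, A[0][2] + B[2][0] = 7 + -3 = 4) = 4 (attained at k = 2)
  C[0][1] = min over k of (A[0][0] + B[0][1] = 4 + 1 = 5, A[0][1] + B[1][1] = -3 + -2 = -5, A[0][2] + B[2][1] = 7 + 0 = 7) = -5 (attained at k = 1)
  C[0][2] = min over k of (A[0][0] + B[0][2] = 4 + -3 = 1, A[0][1] + B[1][2] = -3 + 9 = 6, A[0][2] + B[2][2] = 7 + 8 = 15) = 1 (attained at k = 0)
  C[1][0] = min over k of (A[1][0] + B[0][0] = 0 + 5 = 5, A[1][1] + B[1][0] = -4 + 8 = 4, A[1][2] + B[2][0] = 3 + -3 = 0) = 0 (attained at k = 2)
  C[1][1] = min over k of (A[1][0] + B[0][1] = 0 + 1 = 1, A[1][1] + B[1][1] = -4 + -2 = -6, A[1][2] + B[2][1] = 3 + 0 = 3) = -6 (attained at k = 1)
  C[1][2] = min over k of (A[1][0] + B[0][2] = 0 + -3 = -3, A[1][1] + B[1][2] = -4 + 9 = 5, A[1][2] + B[2][2] = 3 + 8 = 11) = -3 (attained at k = 0)
  C[2][0] = min over k of (A[2][0] + B[0][0] = -2 + 5 = 3, A[2][1] + B[1][0] = 10 + 8 = 18, A[2][2] + B[2][0] = 0 + -3 = -3) = -3 (attained at k = 2)
  C[2][1] = min over k of (A[2][0] + B[0][1] = -2 + 1 = -1, A[2][1] + B[1][1] = 10 + -2 = 8, A[2][2] + B[2][1] = 0 + 0 = 0) = -1 (attained at k = 0)
  C[2][2] = min over k of (A[2][0] + B[0][2] = -2 + -3 = -5, A[2][1] + B[1][2] = 10 + 9 = 19, A[2][2] + B[2][2] = 0 + 8 = 8) = -5 (attained at k = 0)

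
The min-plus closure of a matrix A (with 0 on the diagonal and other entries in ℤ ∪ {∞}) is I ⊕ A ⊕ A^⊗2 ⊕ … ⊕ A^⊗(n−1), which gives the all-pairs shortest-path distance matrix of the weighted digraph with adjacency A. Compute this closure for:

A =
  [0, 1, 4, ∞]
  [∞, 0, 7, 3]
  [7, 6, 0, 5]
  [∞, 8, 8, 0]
Closure =
  [0, 1, 4, 4]
  [14, 0, 7, 3]
  [7, 6, 0, 5]
  [15, 8, 8, 0]

This is the Floyd-Warshall all-pairs shortest-path computation. For each intermediate vertex k = 0, 1, …, 3, update dist[i][j] ← min(dist[i][j], dist[i][k] + dist[k][j]). The final matrix gives, for each (i, j), the minimum total weight of any directed path from i to j (possibly empty when i = j).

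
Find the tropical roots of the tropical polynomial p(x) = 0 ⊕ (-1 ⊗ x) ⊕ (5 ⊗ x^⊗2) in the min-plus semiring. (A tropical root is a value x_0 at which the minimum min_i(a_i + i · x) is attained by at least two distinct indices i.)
Roots: {-6, 1}

Each tropical root is a break point of the lower envelope of the lines y = a_i + i · x (there are 3 lines, with slopes 0, 1, ..., 2). Only the lines that attain the minimum somewhere contribute to roots; other lines are dominated. Here the surviving (envelope) indices are i = 2, i = 1, i = 0.
Intersections between consecutive envelope lines give the roots: for adjacent envelope indices i < j the intersection is x = (a_i − a_j) / (j − i). Reading off the sorted break points: {-6, 1}.
Verification: at each break x_0, at least two indices attain the minimum of min_i(a_i + i · x_0).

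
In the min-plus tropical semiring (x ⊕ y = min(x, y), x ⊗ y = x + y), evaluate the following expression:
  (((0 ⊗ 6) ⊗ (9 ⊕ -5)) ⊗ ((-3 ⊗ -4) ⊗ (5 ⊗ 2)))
(((0 ⊗ 6) ⊗ (9 ⊕ -5)) ⊗ ((-3 ⊗ -4) ⊗ (5 ⊗ 2))) = 1

Expand innermost to outermost. Recall ⊕ takes the minimum of its arguments and ⊗ takes their sum. Working out the expression (((0 ⊗ 6) ⊗ (9 ⊕ -5)) ⊗ ((-3 ⊗ -4) ⊗ (5 ⊗ 2))) gives 1.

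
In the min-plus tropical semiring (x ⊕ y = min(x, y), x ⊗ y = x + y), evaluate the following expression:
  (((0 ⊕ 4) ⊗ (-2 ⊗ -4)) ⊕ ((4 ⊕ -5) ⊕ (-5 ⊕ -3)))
(((0 ⊕ 4) ⊗ (-2 ⊗ -4)) ⊕ ((4 ⊕ -5) ⊕ (-5 ⊕ -3))) = -6

Expand innermost to outermost. Recall ⊕ takes the minimum of its arguments and ⊗ takes their sum. Working out the expression (((0 ⊕ 4) ⊗ (-2 ⊗ -4)) ⊕ ((4 ⊕ -5) ⊕ (-5 ⊕ -3))) gives -6.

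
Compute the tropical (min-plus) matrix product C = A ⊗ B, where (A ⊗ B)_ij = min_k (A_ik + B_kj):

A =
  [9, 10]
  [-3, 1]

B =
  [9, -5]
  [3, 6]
A ⊗ B =
  [13, 4]
  [4, -8]

Apply the min-plus product entry-by-entry:
  C[0][0] = min over k of (A[0][0] + B[0][0] = 9 + 9 = 18, A[0][1] + B[1][0] = 10 + 3 = 13) = 13 (attained at k = 1)
  C[0][1] = min over k of (A[0][0] + B[0][1] = 9 + -5 = 4, A[0][1] + B[1][1] = 10 + 6 = 16) = 4 (attained at k = 0)
  C[1][0] = min over k of (A[1][0] + B[0][0] = -3 + 9 = 6, A[1][1] + B[1][0] = 1 + 3 = 4) = 4 (attained at k = 1)
  C[1][1] = min over k of (A[1][0] + B[0][1] = -3 + -5 = -8, A[1][1] + B[1][1] = 1 + 6 = 7) = -8 (attained at k = 0)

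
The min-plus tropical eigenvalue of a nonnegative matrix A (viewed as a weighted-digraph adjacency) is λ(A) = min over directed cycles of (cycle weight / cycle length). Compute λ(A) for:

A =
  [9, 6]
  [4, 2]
λ(A) = 2

Enumerate directed cycles and compute their means (weight / length). Sample:
  cycle 0 → 0: weight = 9, length = 1, mean = 9/1 ≈ 9.000
  cycle 1 → 1: weight = 2, length = 1, mean = 2/1 ≈ 2.000
  cycle 0 → 1 → 0: weight = 10, length = 2, mean = 10/2 ≈ 5.000
  cycle 1 → 0 → 1: weight = 10, length = 2, mean = 10/2 ≈ 5.000
Minimum mean = 2.000, attained e.g. along the cycle 1 → 1 with weight 2 and length 1. So λ(A) = 2/1 = 2.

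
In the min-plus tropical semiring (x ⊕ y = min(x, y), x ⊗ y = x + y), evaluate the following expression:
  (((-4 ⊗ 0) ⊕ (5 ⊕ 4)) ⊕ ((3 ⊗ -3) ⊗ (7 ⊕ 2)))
(((-4 ⊗ 0) ⊕ (5 ⊕ 4)) ⊕ ((3 ⊗ -3) ⊗ (7 ⊕ 2))) = -4

Expand innermost to outermost. Recall ⊕ takes the minimum of its arguments and ⊗ takes their sum. Working out the expression (((-4 ⊗ 0) ⊕ (5 ⊕ 4)) ⊕ ((3 ⊗ -3) ⊗ (7 ⊕ 2))) gives -4.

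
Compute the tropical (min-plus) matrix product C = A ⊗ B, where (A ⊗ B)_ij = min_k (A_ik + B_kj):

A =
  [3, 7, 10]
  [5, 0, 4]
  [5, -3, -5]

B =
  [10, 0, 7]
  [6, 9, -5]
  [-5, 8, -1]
A ⊗ B =
  [5, 3, 2]
  [-1, 5, -5]
  [-10, 3, -8]

Apply the min-plus product entry-by-entry:
  C[0][0] = min over k of (A[0][0] + B[0][0] = 3 + 10 = 13, A[0][1] + B[1][0] = 7 + 6 = 13, A[0][2] + B[2][0] = 10 + -5 = 5) = 5 (attained at k = 2)
  C[0][1] = min over k of (A[0][0] + B[0][1] = 3 + 0 = 3, A[0][1] + B[1][1] = 7 + 9 = 16, A[0][2] + B[2][1] = 10 + 8 = 18) = 3 (attained at k = 0)
  C[0][2] = min over k of (A[0][0] + B[0][2] = 3 + 7 = 10, A[0][1] + B[1][2] = 7 + -5 = 2, A[0][2] + B[2][2] = 10 + -1 = 9) = 2 (attained at k = 1)
  C[1][0] = min over k of (A[1][0] + B[0][0] = 5 + 10 = 15, A[1][1] + B[1][0] = 0 + 6 = 6, A[1][2] + B[2][0] = 4 + -5 = -1) = -1 (attained at k = 2)
  C[1][1] = min over k of (A[1][0] + B[0][1] = 5 + 0 = 5, A[1][1] + B[1][1] = 0 + 9 = 9, A[1][2] + B[2][1] = 4 + 8 = 12) = 5 (attained at k = 0)
  C[1][2] = min over k of (A[1][0] + B[0][2] = 5 + 7 = 12, A[1][1] + B[1][2] = 0 + -5 = -5, A[1][2] + B[2][2] = 4 + -1 = 3) = -5 (attained at k = 1)
  C[2][0] = min over k of (A[2][0] + B[0][0] = 5 + 10 = 15, A[2][1] + B[1][0] = -3 + 6 = 3, A[2][2] + B[2][0] = -5 + -5 = -10) = -10 (attained at k = 2)
  C[2][1] = min over k of (A[2][0] + B[0][1] = 5 + 0 = 5, A[2][1] + B[1][1] = -3 + 9 = 6, A[2][2] + B[2][1] = -5 + 8 = 3) = 3 (attained at k = 2)
  C[2][2] = min over k of (A[2][0] + B[0][2] = 5 + 7 = 12, A[2][1] + B[1][2] = -3 + -5 = -8, A[2][2] + B[2][2] = -5 + -1 = -6) = -8 (attained at k = 1)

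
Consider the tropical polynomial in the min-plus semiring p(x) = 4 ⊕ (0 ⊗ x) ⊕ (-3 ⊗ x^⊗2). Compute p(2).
p(2) = 1

A tropical monomial a ⊗ x^⊗i evaluates to a + i · x. Evaluating each term at x = 2:
  Term 0 contributes 4 + 0 · 2 = 4
  Term 1 contributes 0 + 1 · 2 = 2
  Term 2 contributes -3 + 2 · 2 = 1
p(2) = ⊕ of these = min[4, 2, 1] = 1.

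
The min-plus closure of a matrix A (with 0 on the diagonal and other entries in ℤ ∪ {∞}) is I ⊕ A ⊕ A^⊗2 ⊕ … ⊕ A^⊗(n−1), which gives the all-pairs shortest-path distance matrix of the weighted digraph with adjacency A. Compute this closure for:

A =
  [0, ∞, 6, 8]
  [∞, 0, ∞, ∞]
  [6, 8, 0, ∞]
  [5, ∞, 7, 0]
Closure =
  [0, 14, 6, 8]
  [∞, 0, ∞, ∞]
  [6, 8, 0, 14]
  [5, 15, 7, 0]

This is the Floyd-Warshall all-pairs shortest-path computation. For each intermediate vertex k = 0, 1, …, 3, update dist[i][j] ← min(dist[i][j], dist[i][k] + dist[k][j]). The final matrix gives, for each (i, j), the minimum total weight of any directed path from i to j (possibly empty when i = j).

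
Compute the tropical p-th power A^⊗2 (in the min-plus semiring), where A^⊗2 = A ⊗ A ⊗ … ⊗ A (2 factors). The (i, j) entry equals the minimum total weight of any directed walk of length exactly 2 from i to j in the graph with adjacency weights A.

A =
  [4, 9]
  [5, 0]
A^⊗2 =
  [8, 9]
  [5, 0]

Each entry (A^⊗2)_ij equals the minimum over all length-2 walks i = v_0 → v_1 → … → v_2 = j of Σ_t A[v_t][v_{t+1}]. For example, for (i, j) = (0, 1) we minimise over 2 possible intermediate vertex sequences; the minimum is 9, attained along the walk 0 → 1 → 1.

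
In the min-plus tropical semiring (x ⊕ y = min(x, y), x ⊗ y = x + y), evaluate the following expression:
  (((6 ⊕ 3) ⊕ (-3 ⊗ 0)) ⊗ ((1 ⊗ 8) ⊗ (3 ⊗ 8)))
(((6 ⊕ 3) ⊕ (-3 ⊗ 0)) ⊗ ((1 ⊗ 8) ⊗ (3 ⊗ 8))) = 17

Expand innermost to outermost. Recall ⊕ takes the minimum of its arguments and ⊗ takes their sum. Working out the expression (((6 ⊕ 3) ⊕ (-3 ⊗ 0)) ⊗ ((1 ⊗ 8) ⊗ (3 ⊗ 8))) gives 17.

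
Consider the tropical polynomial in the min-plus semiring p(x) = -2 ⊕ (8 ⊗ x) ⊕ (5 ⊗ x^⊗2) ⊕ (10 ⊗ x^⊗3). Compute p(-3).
p(-3) = -2

A tropical monomial a ⊗ x^⊗i evaluates to a + i · x. Evaluating each term at x = -3:
  Term 0 contributes -2 + 0 · -3 = -2
  Term 1 contributes 8 + 1 · -3 = 5
  Term 2 contributes 5 + 2 · -3 = -1
  Term 3 contributes 10 + 3 · -3 = 1
p(-3) = ⊕ of these = min[-2, 5, -1, 1] = -2.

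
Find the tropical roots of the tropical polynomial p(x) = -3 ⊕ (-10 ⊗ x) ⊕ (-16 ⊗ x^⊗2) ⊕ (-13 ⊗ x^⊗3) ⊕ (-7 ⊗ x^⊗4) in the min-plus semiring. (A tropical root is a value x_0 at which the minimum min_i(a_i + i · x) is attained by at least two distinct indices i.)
Roots: {-6, -3, 6, 7}

Each tropical root is a break point of the lower envelope of the lines y = a_i + i · x (there are 5 lines, with slopes 0, 1, ..., 4). Only the lines that attain the minimum somewhere contribute to roots; other lines are dominated. Here the surviving (envelope) indices are i = 4, i = 3, i = 2, i = 1, i = 0.
Intersections between consecutive envelope lines give the roots: for adjacent envelope indices i < j the intersection is x = (a_i − a_j) / (j − i). Reading off the sorted break points: {-6, -3, 6, 7}.
Verification: at each break x_0, at least two indices attain the minimum of min_i(a_i + i · x_0).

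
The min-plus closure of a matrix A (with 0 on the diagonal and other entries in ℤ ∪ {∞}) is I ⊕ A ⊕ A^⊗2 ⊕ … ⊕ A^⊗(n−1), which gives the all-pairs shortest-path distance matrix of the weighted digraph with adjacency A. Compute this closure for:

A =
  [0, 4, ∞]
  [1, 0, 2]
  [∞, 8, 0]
Closure =
  [0, 4, 6]
  [1, 0, 2]
  [9, 8, 0]

This is the Floyd-Warshall all-pairs shortest-path computation. For each intermediate vertex k = 0, 1, …, 2, update dist[i][j] ← min(dist[i][j], dist[i][k] + dist[k][j]). The final matrix gives, for each (i, j), the minimum total weight of any directed path from i to j (possibly empty when i = j).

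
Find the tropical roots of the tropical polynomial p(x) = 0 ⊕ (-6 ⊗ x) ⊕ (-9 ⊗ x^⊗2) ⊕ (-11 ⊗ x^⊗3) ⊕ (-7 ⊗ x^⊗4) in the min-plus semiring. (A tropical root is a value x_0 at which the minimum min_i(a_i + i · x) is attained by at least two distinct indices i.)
Roots: {-4, 2, 3, 6}

Each tropical root is a break point of the lower envelope of the lines y = a_i + i · x (there are 5 lines, with slopes 0, 1, ..., 4). Only the lines that attain the minimum somewhere contribute to roots; other lines are dominated. Here the surviving (envelope) indices are i = 4, i = 3, i = 2, i = 1, i = 0.
Intersections between consecutive envelope lines give the roots: for adjacent envelope indices i < j the intersection is x = (a_i − a_j) / (j − i). Reading off the sorted break points: {-4, 2, 3, 6}.
Verification: at each break x_0, at least two indices attain the minimum of min_i(a_i + i · x_0).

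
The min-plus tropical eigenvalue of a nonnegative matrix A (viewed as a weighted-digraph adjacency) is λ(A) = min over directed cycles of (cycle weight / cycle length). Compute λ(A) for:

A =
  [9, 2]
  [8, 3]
λ(A) = 3

Enumerate directed cycles and compute their means (weight / length). Sample:
  cycle 0 → 0: weight = 9, length = 1, mean = 9/1 ≈ 9.000
  cycle 1 → 1: weight = 3, length = 1, mean = 3/1 ≈ 3.000
  cycle 0 → 1 → 0: weight = 10, length = 2, mean = 10/2 ≈ 5.000
  cycle 1 → 0 → 1: weight = 10, length = 2, mean = 10/2 ≈ 5.000
Minimum mean = 3.000, attained e.g. along the cycle 1 → 1 with weight 3 and length 1. So λ(A) = 3/1 = 3.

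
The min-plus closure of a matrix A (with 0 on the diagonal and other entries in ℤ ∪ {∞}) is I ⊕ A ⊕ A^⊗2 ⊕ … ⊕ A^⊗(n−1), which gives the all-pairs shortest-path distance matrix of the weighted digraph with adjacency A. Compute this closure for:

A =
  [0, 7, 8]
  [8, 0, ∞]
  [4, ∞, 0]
Closure =
  [0, 7, 8]
  [8, 0, 16]
  [4, 11, 0]

This is the Floyd-Warshall all-pairs shortest-path computation. For each intermediate vertex k = 0, 1, …, 2, update dist[i][j] ← min(dist[i][j], dist[i][k] + dist[k][j]). The final matrix gives, for each (i, j), the minimum total weight of any directed path from i to j (possibly empty when i = j).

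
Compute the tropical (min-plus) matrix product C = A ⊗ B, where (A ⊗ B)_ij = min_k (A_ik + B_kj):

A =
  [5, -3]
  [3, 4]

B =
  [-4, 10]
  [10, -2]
A ⊗ B =
  [1, -5]
  [-1, 2]

Apply the min-plus product entry-by-entry:
  C[0][0] = min over k of (A[0][0] + B[0][0] = 5 + -4 = 1, A[0][1] + B[1][0] = -3 + 10 = 7) = 1 (attained at k = 0)
  C[0][1] = min over k of (A[0][0] + B[0][1] = 5 + 10 = 15, A[0][1] + B[1][1] = -3 + -2 = -5) = -5 (attained at k = 1)
  C[1][0] = min over k of (A[1][0] + B[0][0] = 3 + -4 = -1, A[1][1] + B[1][0] = 4 + 10 = 14) = -1 (attained at k = 0)
  C[1][1] = min over k of (A[1][0] + B[0][1] = 3 + 10 = 13, A[1][1] + B[1][1] = 4 + -2 = 2) = 2 (attained at k = 1)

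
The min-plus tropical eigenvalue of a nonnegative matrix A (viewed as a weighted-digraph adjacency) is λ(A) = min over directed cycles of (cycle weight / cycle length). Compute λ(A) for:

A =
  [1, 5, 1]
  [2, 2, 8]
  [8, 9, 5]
λ(A) = 1

Enumerate directed cycles and compute their means (weight / length). Sample:
  cycle 0 → 0: weight = 1, length = 1, mean = 1/1 ≈ 1.000
  cycle 1 → 1: weight = 2, length = 1, mean = 2/1 ≈ 2.000
  cycle 2 → 2: weight = 5, length = 1, mean = 5/1 ≈ 5.000
  cycle 0 → 1 → 0: weight = 7, length = 2, mean = 7/2 ≈ 3.500
  cycle 0 → 2 → 0: weight = 9, length = 2, mean = 9/2 ≈ 4.500
  cycle 1 → 0 → 1: weight = 7, length = 2, mean = 7/2 ≈ 3.500
Minimum mean = 1.000, attained e.g. along the cycle 0 → 0 with weight 1 and length 1. So λ(A) = 1/1 = 1.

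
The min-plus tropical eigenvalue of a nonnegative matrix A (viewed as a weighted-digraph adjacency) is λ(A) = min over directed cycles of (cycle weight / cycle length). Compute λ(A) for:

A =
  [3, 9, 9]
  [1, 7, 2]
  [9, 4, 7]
λ(A) = 3

Enumerate directed cycles and compute their means (weight / length). Sample:
  cycle 0 → 0: weight = 3, length = 1, mean = 3/1 ≈ 3.000
  cycle 1 → 1: weight = 7, length = 1, mean = 7/1 ≈ 7.000
  cycle 2 → 2: weight = 7, length = 1, mean = 7/1 ≈ 7.000
  cycle 0 → 1 → 0: weight = 10, length = 2, mean = 10/2 ≈ 5.000
  cycle 0 → 2 → 0: weight = 18, length = 2, mean = 18/2 ≈ 9.000
  cycle 1 → 0 → 1: weight = 10, length = 2, mean = 10/2 ≈ 5.000
Minimum mean = 3.000, attained e.g. along the cycle 0 → 0 with weight 3 and length 1. So λ(A) = 3/1 = 3.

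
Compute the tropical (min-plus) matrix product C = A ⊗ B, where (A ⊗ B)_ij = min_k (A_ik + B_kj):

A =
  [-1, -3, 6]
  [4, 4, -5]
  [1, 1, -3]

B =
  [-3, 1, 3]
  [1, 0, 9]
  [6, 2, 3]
A ⊗ B =
  [-4, -3, 2]
  [1, -3, -2]
  [-2, -1, 0]

Apply the min-plus product entry-by-entry:
  C[0][0] = min over k of (A[0][0] + B[0][0] = -1 + -3 = -4, A[0][1] + B[1][0] = -3 + 1 = -2, A[0][2] + B[2][0] = 6 + 6 = 12) = -4 (attained at k = 0)
  C[0][1] = min over k of (A[0][0] + B[0][1] = -1 + 1 = 0, A[0][1] + B[1][1] = -3 + 0 = -3, A[0][2] + B[2][1] = 6 + 2 = 8) = -3 (attained at k = 1)
  C[0][2] = min over k of (A[0][0] + B[0][2] = -1 + 3 = 2, A[0][1] + B[1][2] = -3 + 9 = 6, A[0][2] + B[2][2] = 6 + 3 = 9) = 2 (attained at k = 0)
  C[1][0] = min over k of (A[1][0] + B[0][0] = 4 + -3 = 1, A[1][1] + B[1][0] = 4 + 1 = 5, A[1][2] + B[2][0] = -5 + 6 = 1) = 1 (attained at k = 0)
  C[1][1] = min over k of (A[1][0] + B[0][1] = 4 + 1 = 5, A[1][1] + B[1][1] = 4 + 0 = 4, A[1][2] + B[2][1] = -5 + 2 = -3) = -3 (attained at k = 2)
  C[1][2] = min over k of (A[1][0] + B[0][2] = 4 + 3 = 7, A[1][1] + B[1][2] = 4 + 9 = 13, A[1][2] + B[2][2] = -5 + 3 = -2) = -2 (attained at k = 2)
  C[2][0] = min over k of (A[2][0] + B[0][0] = 1 + -3 = -2, A[2][1] + B[1][0] = 1 + 1 = 2, A[2][2] + B[2][0] = -3 + 6 = 3) = -2 (attained at k = 0)
  C[2][1] = min over k of (A[2][0] + B[0][1] = 1 + 1 = 2, A[2][1] + B[1][1] = 1 + 0 = 1, A[2][2] + B[2][1] = -3 + 2 = -1) = -1 (attained at k = 2)
  C[2][2] = min over k of (A[2][0] + B[0][2] = 1 + 3 = 4, A[2][1] + B[1][2] = 1 + 9 = 10, A[2][2] + B[2][2] = -3 + 3 = 0) = 0 (attained at k = 2)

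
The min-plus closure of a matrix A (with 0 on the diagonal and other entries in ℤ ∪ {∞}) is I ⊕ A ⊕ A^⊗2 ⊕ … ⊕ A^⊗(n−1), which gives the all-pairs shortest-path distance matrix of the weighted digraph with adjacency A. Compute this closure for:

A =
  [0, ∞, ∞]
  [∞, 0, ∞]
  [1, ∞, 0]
Closure =
  [0, ∞, ∞]
  [∞, 0, ∞]
  [1, ∞, 0]

This is the Floyd-Warshall all-pairs shortest-path computation. For each intermediate vertex k = 0, 1, …, 2, update dist[i][j] ← min(dist[i][j], dist[i][k] + dist[k][j]). The final matrix gives, for each (i, j), the minimum total weight of any directed path from i to j (possibly empty when i = j).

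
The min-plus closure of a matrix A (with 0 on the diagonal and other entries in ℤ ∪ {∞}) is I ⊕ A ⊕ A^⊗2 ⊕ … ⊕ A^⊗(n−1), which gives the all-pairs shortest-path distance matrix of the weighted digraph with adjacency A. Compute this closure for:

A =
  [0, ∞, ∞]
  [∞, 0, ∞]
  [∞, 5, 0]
Closure =
  [0, ∞, ∞]
  [∞, 0, ∞]
  [∞, 5, 0]

This is the Floyd-Warshall all-pairs shortest-path computation. For each intermediate vertex k = 0, 1, …, 2, update dist[i][j] ← min(dist[i][j], dist[i][k] + dist[k][j]). The final matrix gives, for each (i, j), the minimum total weight of any directed path from i to j (possibly empty when i = j).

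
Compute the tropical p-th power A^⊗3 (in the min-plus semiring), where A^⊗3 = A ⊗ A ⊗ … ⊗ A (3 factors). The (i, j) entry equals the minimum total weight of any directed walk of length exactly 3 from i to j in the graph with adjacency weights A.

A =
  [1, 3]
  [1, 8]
A^⊗3 =
  [3, 5]
  [3, 5]

Each entry (A^⊗3)_ij equals the minimum over all length-3 walks i = v_0 → v_1 → … → v_3 = j of Σ_t A[v_t][v_{t+1}]. For example, for (i, j) = (0, 1) we minimise over 4 possible intermediate vertex sequences; the minimum is 5, attained along the walk 0 → 0 → 0 → 1.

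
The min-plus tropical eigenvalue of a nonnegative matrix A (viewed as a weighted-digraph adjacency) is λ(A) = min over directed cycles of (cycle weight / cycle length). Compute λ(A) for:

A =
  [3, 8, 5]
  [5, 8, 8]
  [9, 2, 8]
λ(A) = 3

Enumerate directed cycles and compute their means (weight / length). Sample:
  cycle 0 → 0: weight = 3, length = 1, mean = 3/1 ≈ 3.000
  cycle 1 → 1: weight = 8, length = 1, mean = 8/1 ≈ 8.000
  cycle 2 → 2: weight = 8, length = 1, mean = 8/1 ≈ 8.000
  cycle 0 → 1 → 0: weight = 13, length = 2, mean = 13/2 ≈ 6.500
  cycle 0 → 2 → 0: weight = 14, length = 2, mean = 14/2 ≈ 7.000
  cycle 1 → 0 → 1: weight = 13, length = 2, mean = 13/2 ≈ 6.500
Minimum mean = 3.000, attained e.g. along the cycle 0 → 0 with weight 3 and length 1. So λ(A) = 3/1 = 3.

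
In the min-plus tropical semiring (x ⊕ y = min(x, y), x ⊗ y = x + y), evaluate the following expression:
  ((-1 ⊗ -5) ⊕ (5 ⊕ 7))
((-1 ⊗ -5) ⊕ (5 ⊕ 7)) = -6

Expand innermost to outermost. Recall ⊕ takes the minimum of its arguments and ⊗ takes their sum. Working out the expression ((-1 ⊗ -5) ⊕ (5 ⊕ 7)) gives -6.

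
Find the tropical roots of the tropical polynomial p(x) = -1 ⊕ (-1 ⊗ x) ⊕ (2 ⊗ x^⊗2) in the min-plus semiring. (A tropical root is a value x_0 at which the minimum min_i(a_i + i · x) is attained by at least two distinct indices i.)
Roots: {-3, 0}

Each tropical root is a break point of the lower envelope of the lines y = a_i + i · x (there are 3 lines, with slopes 0, 1, ..., 2). Only the lines that attain the minimum somewhere contribute to roots; other lines are dominated. Here the surviving (envelope) indices are i = 2, i = 1, i = 0.
Intersections between consecutive envelope lines give the roots: for adjacent envelope indices i < j the intersection is x = (a_i − a_j) / (j − i). Reading off the sorted break points: {-3, 0}.
Verification: at each break x_0, at least two indices attain the minimum of min_i(a_i + i · x_0).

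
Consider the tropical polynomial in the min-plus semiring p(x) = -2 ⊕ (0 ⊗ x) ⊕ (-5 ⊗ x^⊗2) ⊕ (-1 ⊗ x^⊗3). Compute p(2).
p(2) = -2

A tropical monomial a ⊗ x^⊗i evaluates to a + i · x. Evaluating each term at x = 2:
  Term 0 contributes -2 + 0 · 2 = -2
  Term 1 contributes 0 + 1 · 2 = 2
  Term 2 contributes -5 + 2 · 2 = -1
  Term 3 contributes -1 + 3 · 2 = 5
p(2) = ⊕ of these = min[-2, 2, -1, 5] = -2.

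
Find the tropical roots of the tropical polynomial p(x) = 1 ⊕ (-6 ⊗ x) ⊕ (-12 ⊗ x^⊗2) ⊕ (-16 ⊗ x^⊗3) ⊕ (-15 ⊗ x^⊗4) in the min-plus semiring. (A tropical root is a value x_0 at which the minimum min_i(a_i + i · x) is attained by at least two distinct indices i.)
Roots: {-1, 4, 6, 7}

Each tropical root is a break point of the lower envelope of the lines y = a_i + i · x (there are 5 lines, with slopes 0, 1, ..., 4). Only the lines that attain the minimum somewhere contribute to roots; other lines are dominated. Here the surviving (envelope) indices are i = 4, i = 3, i = 2, i = 1, i = 0.
Intersections between consecutive envelope lines give the roots: for adjacent envelope indices i < j the intersection is x = (a_i − a_j) / (j − i). Reading off the sorted break points: {-1, 4, 6, 7}.
Verification: at each break x_0, at least two indices attain the minimum of min_i(a_i + i · x_0).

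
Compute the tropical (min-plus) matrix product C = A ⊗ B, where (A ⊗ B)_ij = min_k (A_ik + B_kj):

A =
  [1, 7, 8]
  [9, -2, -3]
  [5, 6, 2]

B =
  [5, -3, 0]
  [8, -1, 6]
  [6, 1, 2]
A ⊗ B =
  [6, -2, 1]
  [3, -3, -1]
  [8, 2, 4]

Apply the min-plus product entry-by-entry:
  C[0][0] = min over k of (A[0][0] + B[0][0] = 1 + 5 = 6, A[0][1] + B[1][0] = 7 + 8 = 15, A[0][2] + B[2][0] = 8 + 6 = 14) = 6 (attained at k = 0)
  C[0][1] = min over k of (A[0][0] + B[0][1] = 1 + -3 = -2, A[0][1] + B[1][1] = 7 + -1 = 6, A[0][2] + B[2][1] = 8 + 1 = 9) = -2 (attained at k = 0)
  C[0][2] = min over k of (A[0][0] + B[0][2] = 1 + 0 = 1, A[0][1] + B[1][2] = 7 + 6 = 13, A[0][2] + B[2][2] = 8 + 2 = 10) = 1 (attained at k = 0)
  C[1][0] = min over k of (A[1][0] + B[0][0] = 9 + 5 = 14, A[1][1] + B[1][0] = -2 + 8 = 6, A[1][2] + B[2][0] = -3 + 6 = 3) = 3 (attained at k = 2)
  C[1][1] = min over k of (A[1][0] + B[0][1] = 9 + -3 = 6, A[1][1] + B[1][1] = -2 + -1 = -3, A[1][2] + B[2][1] = -3 + 1 = -2) = -3 (attained at k = 1)
  C[1][2] = min over k of (A[1][0] + B[0][2] = 9 + 0 = 9, A[1][1] + B[1][2] = -2 + 6 = 4, A[1][2] + B[2][2] = -3 + 2 = -1) = -1 (attained at k = 2)
  C[2][0] = min over k of (A[2][0] + B[0][0] = 5 + 5 = 10, A[2][1] + B[1][0] = 6 + 8 = 14, A[2][2] + B[2][0] = 2 + 6 = 8) = 8 (attained at k = 2)
  C[2][1] = min over k of (A[2][0] + B[0][1] = 5 + -3 = 2, A[2][1] + B[1][1] = 6 + -1 = 5, A[2][2] + B[2][1] = 2 + 1 = 3) = 2 (attained at k = 0)
  C[2][2] = min over k of (A[2][0] + B[0][2] = 5 + 0 = 5, A[2][1] + B[1][2] = 6 + 6 = 12, A[2][2] + B[2][2] = 2 + 2 = 4) = 4 (attained at k = 2)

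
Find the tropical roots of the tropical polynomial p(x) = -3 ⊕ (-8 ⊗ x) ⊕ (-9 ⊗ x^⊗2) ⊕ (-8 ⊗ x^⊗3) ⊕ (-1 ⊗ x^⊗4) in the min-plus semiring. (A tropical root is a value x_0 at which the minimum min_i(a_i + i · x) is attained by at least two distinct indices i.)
Roots: {-7, -1, 1, 5}

Each tropical root is a break point of the lower envelope of the lines y = a_i + i · x (there are 5 lines, with slopes 0, 1, ..., 4). Only the lines that attain the minimum somewhere contribute to roots; other lines are dominated. Here the surviving (envelope) indices are i = 4, i = 3, i = 2, i = 1, i = 0.
Intersections between consecutive envelope lines give the roots: for adjacent envelope indices i < j the intersection is x = (a_i − a_j) / (j − i). Reading off the sorted break points: {-7, -1, 1, 5}.
Verification: at each break x_0, at least two indices attain the minimum of min_i(a_i + i · x_0).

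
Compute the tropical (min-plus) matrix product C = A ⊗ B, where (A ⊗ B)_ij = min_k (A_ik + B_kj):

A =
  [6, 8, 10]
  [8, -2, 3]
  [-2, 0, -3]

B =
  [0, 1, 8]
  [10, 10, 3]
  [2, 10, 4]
A ⊗ B =
  [6, 7, 11]
  [5, 8, 1]
  [-2, -1, 1]

Apply the min-plus product entry-by-entry:
  C[0][0] = min over k of (A[0][0] + B[0][0] = 6 + 0 = 6, A[0][1] + B[1][0] = 8 + 10 = 18, A[0][2] + B[2][0] = 10 + 2 = 12) = 6 (attained at k = 0)
  C[0][1] = min over k of (A[0][0] + B[0][1] = 6 + 1 = 7, A[0][1] + B[1][1] = 8 + 10 = 18, A[0][2] + B[2][1] = 10 + 10 = 20) = 7 (attained at k = 0)
  C[0][2] = min over k of (A[0][0] + B[0][2] = 6 + 8 = 14, A[0][1] + B[1][2] = 8 + 3 = 11, A[0][2] + B[2][2] = 10 + 4 = 14) = 11 (attained at k = 1)
  C[1][0] = min over k of (A[1][0] + B[0][0] = 8 + 0 = 8, A[1][1] + B[1][0] = -2 + 10 = 8, A[1][2] + B[2][0] = 3 + 2 = 5) = 5 (attained at k = 2)
  C[1][1] = min over k of (A[1][0] + B[0][1] = 8 + 1 = 9, A[1][1] + B[1][1] = -2 + 10 = 8, A[1][2] + B[2][1] = 3 + 10 = 13) = 8 (attained at k = 1)
  C[1][2] = min over k of (A[1][0] + B[0][2] = 8 + 8 = 16, A[1][1] + B[1][2] = -2 + 3 = 1, A[1][2] + B[2][2] = 3 + 4 = 7) = 1 (attained at k = 1)
  C[2][0] = min over k of (A[2][0] + B[0][0] = -2 + 0 = -2, A[2][1] + B[1][0] = 0 + 10 = 10, A[2][2] + B[2][0] = -3 + 2 = -1) = -2 (attained at k = 0)
  C[2][1] = min over k of (A[2][0] + B[0][1] = -2 + 1 = -1, A[2][1] + B[1][1] = 0 + 10 = 10, A[2][2] + B[2][1] = -3 + 10 = 7) = -1 (attained at k = 0)
  C[2][2] = min over k of (A[2][0] + B[0][2] = -2 + 8 = 6, A[2][1] + B[1][2] = 0 + 3 = 3, A[2][2] + B[2][2] = -3 + 4 = 1) = 1 (attained at k = 2)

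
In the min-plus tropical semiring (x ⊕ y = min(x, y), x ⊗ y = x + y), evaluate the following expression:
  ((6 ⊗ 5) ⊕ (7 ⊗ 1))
((6 ⊗ 5) ⊕ (7 ⊗ 1)) = 8

Expand innermost to outermost. Recall ⊕ takes the minimum of its arguments and ⊗ takes their sum. Working out the expression ((6 ⊗ 5) ⊕ (7 ⊗ 1)) gives 8.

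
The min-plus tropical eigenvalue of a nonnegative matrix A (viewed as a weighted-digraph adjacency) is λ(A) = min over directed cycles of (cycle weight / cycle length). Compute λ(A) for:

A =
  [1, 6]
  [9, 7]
λ(A) = 1

Enumerate directed cycles and compute their means (weight / length). Sample:
  cycle 0 → 0: weight = 1, length = 1, mean = 1/1 ≈ 1.000
  cycle 1 → 1: weight = 7, length = 1, mean = 7/1 ≈ 7.000
  cycle 0 → 1 → 0: weight = 15, length = 2, mean = 15/2 ≈ 7.500
  cycle 1 → 0 → 1: weight = 15, length = 2, mean = 15/2 ≈ 7.500
Minimum mean = 1.000, attained e.g. along the cycle 0 → 0 with weight 1 and length 1. So λ(A) = 1/1 = 1.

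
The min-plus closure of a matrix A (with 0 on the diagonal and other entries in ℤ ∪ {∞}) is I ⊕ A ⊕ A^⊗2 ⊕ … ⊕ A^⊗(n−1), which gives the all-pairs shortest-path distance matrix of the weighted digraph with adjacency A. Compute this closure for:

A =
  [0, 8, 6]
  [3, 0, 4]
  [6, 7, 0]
Closure =
  [0, 8, 6]
  [3, 0, 4]
  [6, 7, 0]

This is the Floyd-Warshall all-pairs shortest-path computation. For each intermediate vertex k = 0, 1, …, 2, update dist[i][j] ← min(dist[i][j], dist[i][k] + dist[k][j]). The final matrix gives, for each (i, j), the minimum total weight of any directed path from i to j (possibly empty when i = j).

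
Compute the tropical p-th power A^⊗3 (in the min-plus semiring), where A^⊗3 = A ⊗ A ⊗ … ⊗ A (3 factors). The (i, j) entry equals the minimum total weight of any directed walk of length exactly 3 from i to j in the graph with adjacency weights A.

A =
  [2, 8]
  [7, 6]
A^⊗3 =
  [6, 12]
  [11, 17]

Each entry (A^⊗3)_ij equals the minimum over all length-3 walks i = v_0 → v_1 → … → v_3 = j of Σ_t A[v_t][v_{t+1}]. For example, for (i, j) = (0, 1) we minimise over 4 possible intermediate vertex sequences; the minimum is 12, attained along the walk 0 → 0 → 0 → 1.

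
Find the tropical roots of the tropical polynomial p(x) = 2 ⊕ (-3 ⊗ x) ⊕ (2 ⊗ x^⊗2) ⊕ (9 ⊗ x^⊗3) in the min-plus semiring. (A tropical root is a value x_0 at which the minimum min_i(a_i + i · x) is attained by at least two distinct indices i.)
Roots: {-7, -5, 5}

Each tropical root is a break point of the lower envelope of the lines y = a_i + i · x (there are 4 lines, with slopes 0, 1, ..., 3). Only the lines that attain the minimum somewhere contribute to roots; other lines are dominated. Here the surviving (envelope) indices are i = 3, i = 2, i = 1, i = 0.
Intersections between consecutive envelope lines give the roots: for adjacent envelope indices i < j the intersection is x = (a_i − a_j) / (j − i). Reading off the sorted break points: {-7, -5, 5}.
Verification: at each break x_0, at least two indices attain the minimum of min_i(a_i + i · x_0).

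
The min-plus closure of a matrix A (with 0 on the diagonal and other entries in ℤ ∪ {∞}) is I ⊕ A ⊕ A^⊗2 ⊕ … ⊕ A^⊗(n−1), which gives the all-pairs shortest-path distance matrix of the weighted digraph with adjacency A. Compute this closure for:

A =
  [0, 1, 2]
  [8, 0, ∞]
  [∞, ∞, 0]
Closure =
  [0, 1, 2]
  [8, 0, 10]
  [∞, ∞, 0]

This is the Floyd-Warshall all-pairs shortest-path computation. For each intermediate vertex k = 0, 1, …, 2, update dist[i][j] ← min(dist[i][j], dist[i][k] + dist[k][j]). The final matrix gives, for each (i, j), the minimum total weight of any directed path from i to j (possibly empty when i = j).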